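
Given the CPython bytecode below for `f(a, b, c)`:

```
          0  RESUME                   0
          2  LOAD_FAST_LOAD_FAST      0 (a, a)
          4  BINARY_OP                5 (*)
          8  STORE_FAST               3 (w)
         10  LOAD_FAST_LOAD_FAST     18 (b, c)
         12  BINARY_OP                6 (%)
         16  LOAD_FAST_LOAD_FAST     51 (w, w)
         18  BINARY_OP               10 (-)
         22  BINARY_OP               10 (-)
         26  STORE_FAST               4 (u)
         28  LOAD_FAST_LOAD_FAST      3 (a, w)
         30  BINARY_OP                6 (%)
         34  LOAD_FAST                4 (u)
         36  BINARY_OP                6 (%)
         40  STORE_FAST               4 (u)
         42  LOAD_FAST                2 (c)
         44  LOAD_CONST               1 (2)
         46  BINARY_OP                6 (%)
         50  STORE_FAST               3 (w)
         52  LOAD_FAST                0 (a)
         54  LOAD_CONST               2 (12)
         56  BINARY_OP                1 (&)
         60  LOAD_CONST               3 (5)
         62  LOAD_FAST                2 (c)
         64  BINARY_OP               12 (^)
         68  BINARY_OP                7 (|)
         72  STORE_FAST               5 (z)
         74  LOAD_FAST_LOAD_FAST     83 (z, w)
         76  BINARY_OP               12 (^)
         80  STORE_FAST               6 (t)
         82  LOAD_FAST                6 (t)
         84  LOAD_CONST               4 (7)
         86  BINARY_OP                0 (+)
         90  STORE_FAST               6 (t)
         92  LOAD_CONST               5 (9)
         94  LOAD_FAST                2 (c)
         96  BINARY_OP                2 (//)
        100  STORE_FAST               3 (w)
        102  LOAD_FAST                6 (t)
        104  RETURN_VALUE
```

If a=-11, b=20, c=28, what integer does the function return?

36

LOAD_FAST_LOAD_FAST a,a → push -11,-11. Stack: [-11, -11]
BINARY_OP * → -11 * -11 = 121. Stack: [121]
STORE_FAST w → w=121. Stack: []
LOAD_FAST_LOAD_FAST b,c → push 20,28. Stack: [20, 28]
BINARY_OP % → 20 % 28 = 20. Stack: [20]
LOAD_FAST_LOAD_FAST w,w → push 121,121. Stack: [20, 121, 121]
BINARY_OP - → 121 - 121 = 0. Stack: [20, 0]
BINARY_OP - → 20 - 0 = 20. Stack: [20]
STORE_FAST u → u=20. Stack: []
LOAD_FAST_LOAD_FAST a,w → push -11,121. Stack: [-11, 121]
BINARY_OP % → -11 % 121 = 110. Stack: [110]
LOAD_FAST u → push 20. Stack: [110, 20]
BINARY_OP % → 110 % 20 = 10. Stack: [10]
STORE_FAST u → u=10. Stack: []
LOAD_FAST c → push 28. Stack: [28]
LOAD_CONST → push 2. Stack: [28, 2]
BINARY_OP % → 28 % 2 = 0. Stack: [0]
STORE_FAST w → w=0. Stack: []
LOAD_FAST a → push -11. Stack: [-11]
LOAD_CONST → push 12. Stack: [-11, 12]
BINARY_OP & → -11 & 12 = 4. Stack: [4]
LOAD_CONST → push 5. Stack: [4, 5]
LOAD_FAST c → push 28. Stack: [4, 5, 28]
BINARY_OP ^ → 5 ^ 28 = 25. Stack: [4, 25]
BINARY_OP | → 4 | 25 = 29. Stack: [29]
STORE_FAST z → z=29. Stack: []
LOAD_FAST_LOAD_FAST z,w → push 29,0. Stack: [29, 0]
BINARY_OP ^ → 29 ^ 0 = 29. Stack: [29]
STORE_FAST t → t=29. Stack: []
LOAD_FAST t → push 29. Stack: [29]
LOAD_CONST → push 7. Stack: [29, 7]
BINARY_OP + → 29 + 7 = 36. Stack: [36]
STORE_FAST t → t=36. Stack: []
LOAD_CONST → push 9. Stack: [9]
LOAD_FAST c → push 28. Stack: [9, 28]
BINARY_OP // → 9 // 28 = 0. Stack: [0]
STORE_FAST w → w=0. Stack: []
LOAD_FAST t → push 36. Stack: [36]
RETURN_VALUE → return 36.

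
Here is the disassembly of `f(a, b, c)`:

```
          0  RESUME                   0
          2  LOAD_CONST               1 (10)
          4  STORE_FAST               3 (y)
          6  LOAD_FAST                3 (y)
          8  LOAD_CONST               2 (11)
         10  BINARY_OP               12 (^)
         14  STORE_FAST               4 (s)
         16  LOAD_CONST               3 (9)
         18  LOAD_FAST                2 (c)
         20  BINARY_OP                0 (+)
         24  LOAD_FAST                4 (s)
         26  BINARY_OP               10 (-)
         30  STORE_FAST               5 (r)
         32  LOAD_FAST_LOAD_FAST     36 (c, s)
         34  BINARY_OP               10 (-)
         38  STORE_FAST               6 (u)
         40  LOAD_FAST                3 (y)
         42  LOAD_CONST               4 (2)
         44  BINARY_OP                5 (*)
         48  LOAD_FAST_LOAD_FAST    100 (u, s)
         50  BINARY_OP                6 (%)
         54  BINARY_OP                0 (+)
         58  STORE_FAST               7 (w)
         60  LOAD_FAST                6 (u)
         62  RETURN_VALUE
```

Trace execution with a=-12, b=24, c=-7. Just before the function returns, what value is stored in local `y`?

10

LOAD_CONST → push 10. Stack: [10]
STORE_FAST y → y=10. Stack: []
LOAD_FAST y → push 10. Stack: [10]
LOAD_CONST → push 11. Stack: [10, 11]
BINARY_OP ^ → 10 ^ 11 = 1. Stack: [1]
STORE_FAST s → s=1. Stack: []
LOAD_CONST → push 9. Stack: [9]
LOAD_FAST c → push -7. Stack: [9, -7]
BINARY_OP + → 9 + -7 = 2. Stack: [2]
LOAD_FAST s → push 1. Stack: [2, 1]
BINARY_OP - → 2 - 1 = 1. Stack: [1]
STORE_FAST r → r=1. Stack: []
LOAD_FAST_LOAD_FAST c,s → push -7,1. Stack: [-7, 1]
BINARY_OP - → -7 - 1 = -8. Stack: [-8]
STORE_FAST u → u=-8. Stack: []
LOAD_FAST y → push 10. Stack: [10]
LOAD_CONST → push 2. Stack: [10, 2]
BINARY_OP * → 10 * 2 = 20. Stack: [20]
LOAD_FAST_LOAD_FAST u,s → push -8,1. Stack: [20, -8, 1]
BINARY_OP % → -8 % 1 = 0. Stack: [20, 0]
BINARY_OP + → 20 + 0 = 20. Stack: [20]
STORE_FAST w → w=20. Stack: []
LOAD_FAST u → push -8. Stack: [-8]
RETURN_VALUE → return -8.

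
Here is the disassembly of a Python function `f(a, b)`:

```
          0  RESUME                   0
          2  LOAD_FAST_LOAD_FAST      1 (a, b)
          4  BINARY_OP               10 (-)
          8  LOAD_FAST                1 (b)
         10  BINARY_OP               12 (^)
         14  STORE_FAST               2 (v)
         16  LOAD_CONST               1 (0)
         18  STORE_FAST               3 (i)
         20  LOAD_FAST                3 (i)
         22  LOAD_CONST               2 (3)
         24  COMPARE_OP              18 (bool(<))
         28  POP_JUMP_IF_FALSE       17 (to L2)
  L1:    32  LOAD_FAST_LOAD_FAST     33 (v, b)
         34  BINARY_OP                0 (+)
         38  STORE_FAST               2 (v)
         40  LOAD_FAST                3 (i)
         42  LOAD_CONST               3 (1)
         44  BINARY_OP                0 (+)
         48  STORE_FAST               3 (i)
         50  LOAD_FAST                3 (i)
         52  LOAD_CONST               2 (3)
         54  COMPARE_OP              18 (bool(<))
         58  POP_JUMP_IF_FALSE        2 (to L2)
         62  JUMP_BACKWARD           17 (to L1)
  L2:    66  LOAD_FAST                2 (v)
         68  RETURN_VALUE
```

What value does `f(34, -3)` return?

LOAD_FAST_LOAD_FAST a,b → push 34,-3. Stack: [34, -3]
BINARY_OP - → 34 - -3 = 37. Stack: [37]
LOAD_FAST b → push -3. Stack: [37, -3]
BINARY_OP ^ → 37 ^ -3 = -40. Stack: [-40]
STORE_FAST v → v=-40. Stack: []
LOAD_CONST → push 0. Stack: [0]
STORE_FAST i → i=0. Stack: []
LOAD_FAST i → push 0. Stack: [0]
LOAD_CONST → push 3. Stack: [0, 3]
COMPARE_OP bool(<) → 0 vs 3 = True. Stack: [True]
POP_JUMP_IF_FALSE → pop True; no jump. Stack: []
LOAD_FAST_LOAD_FAST v,b → push -40,-3. Stack: [-40, -3]
BINARY_OP + → -40 + -3 = -43. Stack: [-43]
STORE_FAST v → v=-43. Stack: []
LOAD_FAST i → push 0. Stack: [0]
LOAD_CONST → push 1. Stack: [0, 1]
BINARY_OP + → 0 + 1 = 1. Stack: [1]
STORE_FAST i → i=1. Stack: []
LOAD_FAST i → push 1. Stack: [1]
LOAD_CONST → push 3. Stack: [1, 3]
COMPARE_OP bool(<) → 1 vs 3 = True. Stack: [True]
POP_JUMP_IF_FALSE → pop True; no jump. Stack: []
LOAD_FAST_LOAD_FAST v,b → push -43,-3. Stack: [-43, -3]
BINARY_OP + → -43 + -3 = -46. Stack: [-46]
STORE_FAST v → v=-46. Stack: []
LOAD_FAST i → push 1. Stack: [1]
LOAD_CONST → push 1. Stack: [1, 1]
BINARY_OP + → 1 + 1 = 2. Stack: [2]
STORE_FAST i → i=2. Stack: []
LOAD_FAST i → push 2. Stack: [2]
LOAD_CONST → push 3. Stack: [2, 3]
COMPARE_OP bool(<) → 2 vs 3 = True. Stack: [True]
POP_JUMP_IF_FALSE → pop True; no jump. Stack: []
LOAD_FAST_LOAD_FAST v,b → push -46,-3. Stack: [-46, -3]
BINARY_OP + → -46 + -3 = -49. Stack: [-49]
STORE_FAST v → v=-49. Stack: []
LOAD_FAST i → push 2. Stack: [2]
LOAD_CONST → push 1. Stack: [2, 1]
BINARY_OP + → 2 + 1 = 3. Stack: [3]
STORE_FAST i → i=3. Stack: []
LOAD_FAST i → push 3. Stack: [3]
LOAD_CONST → push 3. Stack: [3, 3]
COMPARE_OP bool(<) → 3 vs 3 = False. Stack: [False]
POP_JUMP_IF_FALSE → pop False; jump. Stack: []
LOAD_FAST v → push -49. Stack: [-49]
RETURN_VALUE → return -49.

-49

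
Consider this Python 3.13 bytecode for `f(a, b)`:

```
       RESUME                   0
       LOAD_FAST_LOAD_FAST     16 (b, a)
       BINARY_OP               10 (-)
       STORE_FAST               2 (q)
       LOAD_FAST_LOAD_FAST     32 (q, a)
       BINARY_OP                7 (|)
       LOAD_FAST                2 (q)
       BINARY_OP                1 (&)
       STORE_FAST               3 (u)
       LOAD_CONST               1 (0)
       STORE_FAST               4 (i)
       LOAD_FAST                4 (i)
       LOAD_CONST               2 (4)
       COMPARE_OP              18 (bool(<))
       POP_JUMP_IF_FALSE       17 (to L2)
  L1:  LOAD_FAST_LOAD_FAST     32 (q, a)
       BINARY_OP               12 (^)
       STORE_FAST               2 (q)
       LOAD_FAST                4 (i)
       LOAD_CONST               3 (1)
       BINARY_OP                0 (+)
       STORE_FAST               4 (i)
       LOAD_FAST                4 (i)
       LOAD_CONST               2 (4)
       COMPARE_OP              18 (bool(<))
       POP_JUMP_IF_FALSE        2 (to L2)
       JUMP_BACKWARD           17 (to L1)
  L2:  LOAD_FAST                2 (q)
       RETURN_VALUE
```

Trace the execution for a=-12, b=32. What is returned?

LOAD_FAST_LOAD_FAST b,a → push 32,-12. Stack: [32, -12]
BINARY_OP - → 32 - -12 = 44. Stack: [44]
STORE_FAST q → q=44. Stack: []
LOAD_FAST_LOAD_FAST q,a → push 44,-12. Stack: [44, -12]
BINARY_OP | → 44 | -12 = -4. Stack: [-4]
LOAD_FAST q → push 44. Stack: [-4, 44]
BINARY_OP & → -4 & 44 = 44. Stack: [44]
STORE_FAST u → u=44. Stack: []
LOAD_CONST → push 0. Stack: [0]
STORE_FAST i → i=0. Stack: []
LOAD_FAST i → push 0. Stack: [0]
LOAD_CONST → push 4. Stack: [0, 4]
COMPARE_OP bool(<) → 0 vs 4 = True. Stack: [True]
POP_JUMP_IF_FALSE → pop True; no jump. Stack: []
LOAD_FAST_LOAD_FAST q,a → push 44,-12. Stack: [44, -12]
BINARY_OP ^ → 44 ^ -12 = -40. Stack: [-40]
STORE_FAST q → q=-40. Stack: []
LOAD_FAST i → push 0. Stack: [0]
LOAD_CONST → push 1. Stack: [0, 1]
BINARY_OP + → 0 + 1 = 1. Stack: [1]
STORE_FAST i → i=1. Stack: []
LOAD_FAST i → push 1. Stack: [1]
LOAD_CONST → push 4. Stack: [1, 4]
COMPARE_OP bool(<) → 1 vs 4 = True. Stack: [True]
POP_JUMP_IF_FALSE → pop True; no jump. Stack: []
LOAD_FAST_LOAD_FAST q,a → push -40,-12. Stack: [-40, -12]
BINARY_OP ^ → -40 ^ -12 = 44. Stack: [44]
STORE_FAST q → q=44. Stack: []
LOAD_FAST i → push 1. Stack: [1]
LOAD_CONST → push 1. Stack: [1, 1]
BINARY_OP + → 1 + 1 = 2. Stack: [2]
STORE_FAST i → i=2. Stack: []
LOAD_FAST i → push 2. Stack: [2]
LOAD_CONST → push 4. Stack: [2, 4]
COMPARE_OP bool(<) → 2 vs 4 = True. Stack: [True]
POP_JUMP_IF_FALSE → pop True; no jump. Stack: []
LOAD_FAST_LOAD_FAST q,a → push 44,-12. Stack: [44, -12]
BINARY_OP ^ → 44 ^ -12 = -40. Stack: [-40]
STORE_FAST q → q=-40. Stack: []
LOAD_FAST i → push 2. Stack: [2]
LOAD_CONST → push 1. Stack: [2, 1]
BINARY_OP + → 2 + 1 = 3. Stack: [3]
STORE_FAST i → i=3. Stack: []
LOAD_FAST i → push 3. Stack: [3]
LOAD_CONST → push 4. Stack: [3, 4]
COMPARE_OP bool(<) → 3 vs 4 = True. Stack: [True]
POP_JUMP_IF_FALSE → pop True; no jump. Stack: []
LOAD_FAST_LOAD_FAST q,a → push -40,-12. Stack: [-40, -12]
BINARY_OP ^ → -40 ^ -12 = 44. Stack: [44]
STORE_FAST q → q=44. Stack: []
LOAD_FAST i → push 3. Stack: [3]
LOAD_CONST → push 1. Stack: [3, 1]
BINARY_OP + → 3 + 1 = 4. Stack: [4]
STORE_FAST i → i=4. Stack: []
LOAD_FAST i → push 4. Stack: [4]
LOAD_CONST → push 4. Stack: [4, 4]
COMPARE_OP bool(<) → 4 vs 4 = False. Stack: [False]
POP_JUMP_IF_FALSE → pop False; jump. Stack: []
LOAD_FAST q → push 44. Stack: [44]
RETURN_VALUE → return 44.

44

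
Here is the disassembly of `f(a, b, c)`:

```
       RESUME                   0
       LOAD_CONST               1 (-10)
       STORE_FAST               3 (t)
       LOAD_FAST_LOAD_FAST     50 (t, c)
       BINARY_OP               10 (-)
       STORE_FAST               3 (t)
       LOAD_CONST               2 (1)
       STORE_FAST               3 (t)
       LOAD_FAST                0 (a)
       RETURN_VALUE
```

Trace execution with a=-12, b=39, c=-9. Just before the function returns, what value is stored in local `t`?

LOAD_CONST → push -10. Stack: [-10]
STORE_FAST t → t=-10. Stack: []
LOAD_FAST_LOAD_FAST t,c → push -10,-9. Stack: [-10, -9]
BINARY_OP - → -10 - -9 = -1. Stack: [-1]
STORE_FAST t → t=-1. Stack: []
LOAD_CONST → push 1. Stack: [1]
STORE_FAST t → t=1. Stack: []
LOAD_FAST a → push -12. Stack: [-12]
RETURN_VALUE → return -12.

1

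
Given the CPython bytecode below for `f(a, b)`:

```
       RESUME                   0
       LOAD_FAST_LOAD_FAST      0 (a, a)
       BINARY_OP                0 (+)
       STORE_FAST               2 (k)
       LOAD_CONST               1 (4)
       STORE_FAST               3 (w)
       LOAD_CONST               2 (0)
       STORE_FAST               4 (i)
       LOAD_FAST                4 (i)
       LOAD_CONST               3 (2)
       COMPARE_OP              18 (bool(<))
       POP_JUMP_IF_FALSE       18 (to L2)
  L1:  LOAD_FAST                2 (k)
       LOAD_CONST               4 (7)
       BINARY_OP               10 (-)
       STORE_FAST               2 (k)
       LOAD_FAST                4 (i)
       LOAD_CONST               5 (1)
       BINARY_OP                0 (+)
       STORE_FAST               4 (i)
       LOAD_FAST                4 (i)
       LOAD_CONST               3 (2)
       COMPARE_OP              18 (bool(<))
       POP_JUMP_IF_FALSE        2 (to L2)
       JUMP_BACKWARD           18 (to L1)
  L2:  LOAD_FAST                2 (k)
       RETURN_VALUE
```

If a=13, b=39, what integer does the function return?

LOAD_FAST_LOAD_FAST a,a → push 13,13. Stack: [13, 13]
BINARY_OP + → 13 + 13 = 26. Stack: [26]
STORE_FAST k → k=26. Stack: []
LOAD_CONST → push 4. Stack: [4]
STORE_FAST w → w=4. Stack: []
LOAD_CONST → push 0. Stack: [0]
STORE_FAST i → i=0. Stack: []
LOAD_FAST i → push 0. Stack: [0]
LOAD_CONST → push 2. Stack: [0, 2]
COMPARE_OP bool(<) → 0 vs 2 = True. Stack: [True]
POP_JUMP_IF_FALSE → pop True; no jump. Stack: []
LOAD_FAST k → push 26. Stack: [26]
LOAD_CONST → push 7. Stack: [26, 7]
BINARY_OP - → 26 - 7 = 19. Stack: [19]
STORE_FAST k → k=19. Stack: []
LOAD_FAST i → push 0. Stack: [0]
LOAD_CONST → push 1. Stack: [0, 1]
BINARY_OP + → 0 + 1 = 1. Stack: [1]
STORE_FAST i → i=1. Stack: []
LOAD_FAST i → push 1. Stack: [1]
LOAD_CONST → push 2. Stack: [1, 2]
COMPARE_OP bool(<) → 1 vs 2 = True. Stack: [True]
POP_JUMP_IF_FALSE → pop True; no jump. Stack: []
LOAD_FAST k → push 19. Stack: [19]
LOAD_CONST → push 7. Stack: [19, 7]
BINARY_OP - → 19 - 7 = 12. Stack: [12]
STORE_FAST k → k=12. Stack: []
LOAD_FAST i → push 1. Stack: [1]
LOAD_CONST → push 1. Stack: [1, 1]
BINARY_OP + → 1 + 1 = 2. Stack: [2]
STORE_FAST i → i=2. Stack: []
LOAD_FAST i → push 2. Stack: [2]
LOAD_CONST → push 2. Stack: [2, 2]
COMPARE_OP bool(<) → 2 vs 2 = False. Stack: [False]
POP_JUMP_IF_FALSE → pop False; jump. Stack: []
LOAD_FAST k → push 12. Stack: [12]
RETURN_VALUE → return 12.

12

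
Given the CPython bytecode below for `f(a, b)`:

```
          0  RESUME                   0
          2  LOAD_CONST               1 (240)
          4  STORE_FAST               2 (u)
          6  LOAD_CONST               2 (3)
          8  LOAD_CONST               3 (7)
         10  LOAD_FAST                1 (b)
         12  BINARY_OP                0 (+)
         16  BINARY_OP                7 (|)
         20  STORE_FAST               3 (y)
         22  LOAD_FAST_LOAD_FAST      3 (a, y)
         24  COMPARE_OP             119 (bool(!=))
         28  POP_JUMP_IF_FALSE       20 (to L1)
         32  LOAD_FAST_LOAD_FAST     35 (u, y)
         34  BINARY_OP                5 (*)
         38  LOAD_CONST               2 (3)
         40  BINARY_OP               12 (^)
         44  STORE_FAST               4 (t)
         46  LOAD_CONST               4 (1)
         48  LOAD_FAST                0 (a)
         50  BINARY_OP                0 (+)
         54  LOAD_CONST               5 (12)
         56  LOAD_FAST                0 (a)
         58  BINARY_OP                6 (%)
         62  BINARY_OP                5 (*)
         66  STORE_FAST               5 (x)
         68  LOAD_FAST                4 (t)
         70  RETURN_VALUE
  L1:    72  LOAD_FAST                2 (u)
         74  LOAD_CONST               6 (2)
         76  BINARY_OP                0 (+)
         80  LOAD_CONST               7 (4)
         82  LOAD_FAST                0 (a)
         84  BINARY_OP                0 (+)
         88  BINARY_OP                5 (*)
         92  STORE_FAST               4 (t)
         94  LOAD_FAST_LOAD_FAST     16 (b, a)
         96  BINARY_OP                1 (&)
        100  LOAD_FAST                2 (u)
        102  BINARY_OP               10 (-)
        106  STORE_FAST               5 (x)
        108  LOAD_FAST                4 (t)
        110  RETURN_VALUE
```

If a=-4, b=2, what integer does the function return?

2643

LOAD_CONST → push 240. Stack: [240]
STORE_FAST u → u=240. Stack: []
LOAD_CONST → push 3. Stack: [3]
LOAD_CONST → push 7. Stack: [3, 7]
LOAD_FAST b → push 2. Stack: [3, 7, 2]
BINARY_OP + → 7 + 2 = 9. Stack: [3, 9]
BINARY_OP | → 3 | 9 = 11. Stack: [11]
STORE_FAST y → y=11. Stack: []
LOAD_FAST_LOAD_FAST a,y → push -4,11. Stack: [-4, 11]
COMPARE_OP bool(!=) → -4 vs 11 = True. Stack: [True]
POP_JUMP_IF_FALSE → pop True; no jump. Stack: []
LOAD_FAST_LOAD_FAST u,y → push 240,11. Stack: [240, 11]
BINARY_OP * → 240 * 11 = 2640. Stack: [2640]
LOAD_CONST → push 3. Stack: [2640, 3]
BINARY_OP ^ → 2640 ^ 3 = 2643. Stack: [2643]
STORE_FAST t → t=2643. Stack: []
LOAD_CONST → push 1. Stack: [1]
LOAD_FAST a → push -4. Stack: [1, -4]
BINARY_OP + → 1 + -4 = -3. Stack: [-3]
LOAD_CONST → push 12. Stack: [-3, 12]
LOAD_FAST a → push -4. Stack: [-3, 12, -4]
BINARY_OP % → 12 % -4 = 0. Stack: [-3, 0]
BINARY_OP * → -3 * 0 = 0. Stack: [0]
STORE_FAST x → x=0. Stack: []
LOAD_FAST t → push 2643. Stack: [2643]
RETURN_VALUE → return 2643.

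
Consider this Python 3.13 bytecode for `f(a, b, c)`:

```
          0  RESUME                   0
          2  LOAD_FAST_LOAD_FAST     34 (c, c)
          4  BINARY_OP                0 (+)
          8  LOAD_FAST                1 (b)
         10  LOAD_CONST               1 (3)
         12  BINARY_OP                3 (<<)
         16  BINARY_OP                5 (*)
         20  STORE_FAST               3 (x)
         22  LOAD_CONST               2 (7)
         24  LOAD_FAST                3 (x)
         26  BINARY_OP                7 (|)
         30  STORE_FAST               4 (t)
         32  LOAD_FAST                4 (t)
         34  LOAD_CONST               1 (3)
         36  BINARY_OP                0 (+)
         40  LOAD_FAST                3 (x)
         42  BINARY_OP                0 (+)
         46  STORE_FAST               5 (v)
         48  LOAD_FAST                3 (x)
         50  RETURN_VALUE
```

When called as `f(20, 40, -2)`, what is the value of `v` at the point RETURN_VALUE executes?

LOAD_FAST_LOAD_FAST c,c → push -2,-2. Stack: [-2, -2]
BINARY_OP + → -2 + -2 = -4. Stack: [-4]
LOAD_FAST b → push 40. Stack: [-4, 40]
LOAD_CONST → push 3. Stack: [-4, 40, 3]
BINARY_OP << → 40 << 3 = 320. Stack: [-4, 320]
BINARY_OP * → -4 * 320 = -1280. Stack: [-1280]
STORE_FAST x → x=-1280. Stack: []
LOAD_CONST → push 7. Stack: [7]
LOAD_FAST x → push -1280. Stack: [7, -1280]
BINARY_OP | → 7 | -1280 = -1273. Stack: [-1273]
STORE_FAST t → t=-1273. Stack: []
LOAD_FAST t → push -1273. Stack: [-1273]
LOAD_CONST → push 3. Stack: [-1273, 3]
BINARY_OP + → -1273 + 3 = -1270. Stack: [-1270]
LOAD_FAST x → push -1280. Stack: [-1270, -1280]
BINARY_OP + → -1270 + -1280 = -2550. Stack: [-2550]
STORE_FAST v → v=-2550. Stack: []
LOAD_FAST x → push -1280. Stack: [-1280]
RETURN_VALUE → return -1280.

-2550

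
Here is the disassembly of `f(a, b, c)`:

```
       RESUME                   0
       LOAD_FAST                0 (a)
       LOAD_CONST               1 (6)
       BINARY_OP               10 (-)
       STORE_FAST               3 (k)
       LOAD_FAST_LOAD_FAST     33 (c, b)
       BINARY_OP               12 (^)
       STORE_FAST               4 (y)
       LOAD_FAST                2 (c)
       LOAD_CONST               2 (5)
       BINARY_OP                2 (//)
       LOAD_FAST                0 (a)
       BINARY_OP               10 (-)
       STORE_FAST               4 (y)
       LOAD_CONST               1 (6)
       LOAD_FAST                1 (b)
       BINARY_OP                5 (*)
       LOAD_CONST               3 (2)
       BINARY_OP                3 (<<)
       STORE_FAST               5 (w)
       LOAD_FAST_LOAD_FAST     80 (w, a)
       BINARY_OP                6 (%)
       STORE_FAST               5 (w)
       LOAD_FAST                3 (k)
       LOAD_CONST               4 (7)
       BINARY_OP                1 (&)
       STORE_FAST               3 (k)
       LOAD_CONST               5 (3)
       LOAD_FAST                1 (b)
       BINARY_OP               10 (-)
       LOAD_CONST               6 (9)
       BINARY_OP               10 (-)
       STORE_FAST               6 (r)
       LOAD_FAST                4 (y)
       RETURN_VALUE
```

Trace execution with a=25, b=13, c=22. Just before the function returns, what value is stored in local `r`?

-19

LOAD_FAST a → push 25. Stack: [25]
LOAD_CONST → push 6. Stack: [25, 6]
BINARY_OP - → 25 - 6 = 19. Stack: [19]
STORE_FAST k → k=19. Stack: []
LOAD_FAST_LOAD_FAST c,b → push 22,13. Stack: [22, 13]
BINARY_OP ^ → 22 ^ 13 = 27. Stack: [27]
STORE_FAST y → y=27. Stack: []
LOAD_FAST c → push 22. Stack: [22]
LOAD_CONST → push 5. Stack: [22, 5]
BINARY_OP // → 22 // 5 = 4. Stack: [4]
LOAD_FAST a → push 25. Stack: [4, 25]
BINARY_OP - → 4 - 25 = -21. Stack: [-21]
STORE_FAST y → y=-21. Stack: []
LOAD_CONST → push 6. Stack: [6]
LOAD_FAST b → push 13. Stack: [6, 13]
BINARY_OP * → 6 * 13 = 78. Stack: [78]
LOAD_CONST → push 2. Stack: [78, 2]
BINARY_OP << → 78 << 2 = 312. Stack: [312]
STORE_FAST w → w=312. Stack: []
LOAD_FAST_LOAD_FAST w,a → push 312,25. Stack: [312, 25]
BINARY_OP % → 312 % 25 = 12. Stack: [12]
STORE_FAST w → w=12. Stack: []
LOAD_FAST k → push 19. Stack: [19]
LOAD_CONST → push 7. Stack: [19, 7]
BINARY_OP & → 19 & 7 = 3. Stack: [3]
STORE_FAST k → k=3. Stack: []
LOAD_CONST → push 3. Stack: [3]
LOAD_FAST b → push 13. Stack: [3, 13]
BINARY_OP - → 3 - 13 = -10. Stack: [-10]
LOAD_CONST → push 9. Stack: [-10, 9]
BINARY_OP - → -10 - 9 = -19. Stack: [-19]
STORE_FAST r → r=-19. Stack: []
LOAD_FAST y → push -21. Stack: [-21]
RETURN_VALUE → return -21.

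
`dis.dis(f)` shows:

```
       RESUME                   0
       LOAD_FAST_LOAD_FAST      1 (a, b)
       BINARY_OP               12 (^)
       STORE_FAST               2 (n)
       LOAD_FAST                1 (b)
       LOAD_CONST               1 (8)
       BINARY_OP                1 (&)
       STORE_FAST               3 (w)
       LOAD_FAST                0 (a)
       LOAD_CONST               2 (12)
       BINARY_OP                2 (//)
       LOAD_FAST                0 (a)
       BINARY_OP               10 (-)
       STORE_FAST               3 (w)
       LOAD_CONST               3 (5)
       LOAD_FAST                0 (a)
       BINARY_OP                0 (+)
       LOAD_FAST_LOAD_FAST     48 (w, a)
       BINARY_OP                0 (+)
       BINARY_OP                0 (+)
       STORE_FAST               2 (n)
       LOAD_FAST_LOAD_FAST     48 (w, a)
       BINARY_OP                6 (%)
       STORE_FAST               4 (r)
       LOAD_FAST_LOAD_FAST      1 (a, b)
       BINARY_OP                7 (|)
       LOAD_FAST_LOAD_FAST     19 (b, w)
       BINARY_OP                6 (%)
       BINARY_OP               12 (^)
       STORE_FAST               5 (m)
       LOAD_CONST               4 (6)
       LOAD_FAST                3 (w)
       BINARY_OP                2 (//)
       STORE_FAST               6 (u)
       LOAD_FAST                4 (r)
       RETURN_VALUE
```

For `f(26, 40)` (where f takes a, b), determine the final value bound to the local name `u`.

-1

LOAD_FAST_LOAD_FAST a,b → push 26,40. Stack: [26, 40]
BINARY_OP ^ → 26 ^ 40 = 50. Stack: [50]
STORE_FAST n → n=50. Stack: []
LOAD_FAST b → push 40. Stack: [40]
LOAD_CONST → push 8. Stack: [40, 8]
BINARY_OP & → 40 & 8 = 8. Stack: [8]
STORE_FAST w → w=8. Stack: []
LOAD_FAST a → push 26. Stack: [26]
LOAD_CONST → push 12. Stack: [26, 12]
BINARY_OP // → 26 // 12 = 2. Stack: [2]
LOAD_FAST a → push 26. Stack: [2, 26]
BINARY_OP - → 2 - 26 = -24. Stack: [-24]
STORE_FAST w → w=-24. Stack: []
LOAD_CONST → push 5. Stack: [5]
LOAD_FAST a → push 26. Stack: [5, 26]
BINARY_OP + → 5 + 26 = 31. Stack: [31]
LOAD_FAST_LOAD_FAST w,a → push -24,26. Stack: [31, -24, 26]
BINARY_OP + → -24 + 26 = 2. Stack: [31, 2]
BINARY_OP + → 31 + 2 = 33. Stack: [33]
STORE_FAST n → n=33. Stack: []
LOAD_FAST_LOAD_FAST w,a → push -24,26. Stack: [-24, 26]
BINARY_OP % → -24 % 26 = 2. Stack: [2]
STORE_FAST r → r=2. Stack: []
LOAD_FAST_LOAD_FAST a,b → push 26,40. Stack: [26, 40]
BINARY_OP | → 26 | 40 = 58. Stack: [58]
LOAD_FAST_LOAD_FAST b,w → push 40,-24. Stack: [58, 40, -24]
BINARY_OP % → 40 % -24 = -8. Stack: [58, -8]
BINARY_OP ^ → 58 ^ -8 = -62. Stack: [-62]
STORE_FAST m → m=-62. Stack: []
LOAD_CONST → push 6. Stack: [6]
LOAD_FAST w → push -24. Stack: [6, -24]
BINARY_OP // → 6 // -24 = -1. Stack: [-1]
STORE_FAST u → u=-1. Stack: []
LOAD_FAST r → push 2. Stack: [2]
RETURN_VALUE → return 2.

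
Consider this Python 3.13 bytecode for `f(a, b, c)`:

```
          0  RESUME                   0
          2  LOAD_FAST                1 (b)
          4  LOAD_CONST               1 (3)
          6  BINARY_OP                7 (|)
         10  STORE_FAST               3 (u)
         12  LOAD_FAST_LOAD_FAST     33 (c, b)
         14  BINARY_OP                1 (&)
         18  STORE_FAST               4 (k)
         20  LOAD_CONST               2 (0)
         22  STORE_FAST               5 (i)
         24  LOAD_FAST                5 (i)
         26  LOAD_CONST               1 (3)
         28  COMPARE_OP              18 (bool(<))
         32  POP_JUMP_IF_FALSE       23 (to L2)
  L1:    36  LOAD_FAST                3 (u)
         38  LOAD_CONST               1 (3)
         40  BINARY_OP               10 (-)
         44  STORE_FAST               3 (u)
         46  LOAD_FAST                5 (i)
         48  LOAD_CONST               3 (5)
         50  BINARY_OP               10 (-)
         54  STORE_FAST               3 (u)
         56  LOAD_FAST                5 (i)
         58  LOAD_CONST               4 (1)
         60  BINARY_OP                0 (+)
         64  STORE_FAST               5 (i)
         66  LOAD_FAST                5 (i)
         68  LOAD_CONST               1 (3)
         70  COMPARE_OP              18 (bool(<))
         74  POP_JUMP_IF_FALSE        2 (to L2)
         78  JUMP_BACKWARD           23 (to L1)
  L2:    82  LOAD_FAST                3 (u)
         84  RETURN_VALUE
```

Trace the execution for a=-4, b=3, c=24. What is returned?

-3

LOAD_FAST b → push 3. Stack: [3]
LOAD_CONST → push 3. Stack: [3, 3]
BINARY_OP | → 3 | 3 = 3. Stack: [3]
STORE_FAST u → u=3. Stack: []
LOAD_FAST_LOAD_FAST c,b → push 24,3. Stack: [24, 3]
BINARY_OP & → 24 & 3 = 0. Stack: [0]
STORE_FAST k → k=0. Stack: []
LOAD_CONST → push 0. Stack: [0]
STORE_FAST i → i=0. Stack: []
LOAD_FAST i → push 0. Stack: [0]
LOAD_CONST → push 3. Stack: [0, 3]
COMPARE_OP bool(<) → 0 vs 3 = True. Stack: [True]
POP_JUMP_IF_FALSE → pop True; no jump. Stack: []
LOAD_FAST u → push 3. Stack: [3]
LOAD_CONST → push 3. Stack: [3, 3]
BINARY_OP - → 3 - 3 = 0. Stack: [0]
STORE_FAST u → u=0. Stack: []
LOAD_FAST i → push 0. Stack: [0]
LOAD_CONST → push 5. Stack: [0, 5]
BINARY_OP - → 0 - 5 = -5. Stack: [-5]
STORE_FAST u → u=-5. Stack: []
LOAD_FAST i → push 0. Stack: [0]
LOAD_CONST → push 1. Stack: [0, 1]
BINARY_OP + → 0 + 1 = 1. Stack: [1]
STORE_FAST i → i=1. Stack: []
LOAD_FAST i → push 1. Stack: [1]
LOAD_CONST → push 3. Stack: [1, 3]
COMPARE_OP bool(<) → 1 vs 3 = True. Stack: [True]
POP_JUMP_IF_FALSE → pop True; no jump. Stack: []
LOAD_FAST u → push -5. Stack: [-5]
LOAD_CONST → push 3. Stack: [-5, 3]
BINARY_OP - → -5 - 3 = -8. Stack: [-8]
STORE_FAST u → u=-8. Stack: []
LOAD_FAST i → push 1. Stack: [1]
LOAD_CONST → push 5. Stack: [1, 5]
BINARY_OP - → 1 - 5 = -4. Stack: [-4]
STORE_FAST u → u=-4. Stack: []
LOAD_FAST i → push 1. Stack: [1]
LOAD_CONST → push 1. Stack: [1, 1]
BINARY_OP + → 1 + 1 = 2. Stack: [2]
STORE_FAST i → i=2. Stack: []
LOAD_FAST i → push 2. Stack: [2]
LOAD_CONST → push 3. Stack: [2, 3]
COMPARE_OP bool(<) → 2 vs 3 = True. Stack: [True]
POP_JUMP_IF_FALSE → pop True; no jump. Stack: []
LOAD_FAST u → push -4. Stack: [-4]
LOAD_CONST → push 3. Stack: [-4, 3]
BINARY_OP - → -4 - 3 = -7. Stack: [-7]
STORE_FAST u → u=-7. Stack: []
LOAD_FAST i → push 2. Stack: [2]
LOAD_CONST → push 5. Stack: [2, 5]
BINARY_OP - → 2 - 5 = -3. Stack: [-3]
STORE_FAST u → u=-3. Stack: []
LOAD_FAST i → push 2. Stack: [2]
LOAD_CONST → push 1. Stack: [2, 1]
BINARY_OP + → 2 + 1 = 3. Stack: [3]
STORE_FAST i → i=3. Stack: []
LOAD_FAST i → push 3. Stack: [3]
LOAD_CONST → push 3. Stack: [3, 3]
COMPARE_OP bool(<) → 3 vs 3 = False. Stack: [False]
POP_JUMP_IF_FALSE → pop False; jump. Stack: []
LOAD_FAST u → push -3. Stack: [-3]
RETURN_VALUE → return -3.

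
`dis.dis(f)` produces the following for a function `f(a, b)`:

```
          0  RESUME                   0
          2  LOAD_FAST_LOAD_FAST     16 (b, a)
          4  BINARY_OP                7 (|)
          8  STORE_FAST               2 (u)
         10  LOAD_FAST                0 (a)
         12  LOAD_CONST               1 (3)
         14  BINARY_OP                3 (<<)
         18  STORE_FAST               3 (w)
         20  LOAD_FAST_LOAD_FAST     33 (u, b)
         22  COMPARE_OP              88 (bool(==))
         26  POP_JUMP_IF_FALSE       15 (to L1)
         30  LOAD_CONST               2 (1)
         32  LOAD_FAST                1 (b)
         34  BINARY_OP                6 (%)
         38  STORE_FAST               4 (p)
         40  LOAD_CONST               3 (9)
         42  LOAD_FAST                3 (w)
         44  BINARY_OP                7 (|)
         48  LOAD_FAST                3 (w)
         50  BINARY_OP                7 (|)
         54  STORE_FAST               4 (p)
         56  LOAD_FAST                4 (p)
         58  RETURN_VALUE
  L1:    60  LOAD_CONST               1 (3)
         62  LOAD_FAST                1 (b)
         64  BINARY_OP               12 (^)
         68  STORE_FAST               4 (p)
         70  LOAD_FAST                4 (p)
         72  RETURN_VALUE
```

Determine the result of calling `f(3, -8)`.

-5

LOAD_FAST_LOAD_FAST b,a → push -8,3. Stack: [-8, 3]
BINARY_OP | → -8 | 3 = -5. Stack: [-5]
STORE_FAST u → u=-5. Stack: []
LOAD_FAST a → push 3. Stack: [3]
LOAD_CONST → push 3. Stack: [3, 3]
BINARY_OP << → 3 << 3 = 24. Stack: [24]
STORE_FAST w → w=24. Stack: []
LOAD_FAST_LOAD_FAST u,b → push -5,-8. Stack: [-5, -8]
COMPARE_OP bool(==) → -5 vs -8 = False. Stack: [False]
POP_JUMP_IF_FALSE → pop False; jump. Stack: []
LOAD_CONST → push 3. Stack: [3]
LOAD_FAST b → push -8. Stack: [3, -8]
BINARY_OP ^ → 3 ^ -8 = -5. Stack: [-5]
STORE_FAST p → p=-5. Stack: []
LOAD_FAST p → push -5. Stack: [-5]
RETURN_VALUE → return -5.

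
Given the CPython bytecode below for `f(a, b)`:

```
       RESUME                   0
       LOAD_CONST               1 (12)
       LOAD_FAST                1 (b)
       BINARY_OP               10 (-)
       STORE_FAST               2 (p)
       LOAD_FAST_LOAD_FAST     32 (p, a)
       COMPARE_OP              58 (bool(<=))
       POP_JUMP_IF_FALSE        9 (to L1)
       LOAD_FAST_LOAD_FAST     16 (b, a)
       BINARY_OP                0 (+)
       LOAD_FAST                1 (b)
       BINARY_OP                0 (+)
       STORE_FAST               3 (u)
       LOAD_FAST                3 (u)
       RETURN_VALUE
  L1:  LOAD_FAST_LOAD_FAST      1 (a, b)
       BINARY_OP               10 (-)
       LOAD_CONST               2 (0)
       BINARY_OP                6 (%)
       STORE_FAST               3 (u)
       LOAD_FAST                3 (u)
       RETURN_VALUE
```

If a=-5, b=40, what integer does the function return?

LOAD_CONST → push 12. Stack: [12]
LOAD_FAST b → push 40. Stack: [12, 40]
BINARY_OP - → 12 - 40 = -28. Stack: [-28]
STORE_FAST p → p=-28. Stack: []
LOAD_FAST_LOAD_FAST p,a → push -28,-5. Stack: [-28, -5]
COMPARE_OP bool(<=) → -28 vs -5 = True. Stack: [True]
POP_JUMP_IF_FALSE → pop True; no jump. Stack: []
LOAD_FAST_LOAD_FAST b,a → push 40,-5. Stack: [40, -5]
BINARY_OP + → 40 + -5 = 35. Stack: [35]
LOAD_FAST b → push 40. Stack: [35, 40]
BINARY_OP + → 35 + 40 = 75. Stack: [75]
STORE_FAST u → u=75. Stack: []
LOAD_FAST u → push 75. Stack: [75]
RETURN_VALUE → return 75.

75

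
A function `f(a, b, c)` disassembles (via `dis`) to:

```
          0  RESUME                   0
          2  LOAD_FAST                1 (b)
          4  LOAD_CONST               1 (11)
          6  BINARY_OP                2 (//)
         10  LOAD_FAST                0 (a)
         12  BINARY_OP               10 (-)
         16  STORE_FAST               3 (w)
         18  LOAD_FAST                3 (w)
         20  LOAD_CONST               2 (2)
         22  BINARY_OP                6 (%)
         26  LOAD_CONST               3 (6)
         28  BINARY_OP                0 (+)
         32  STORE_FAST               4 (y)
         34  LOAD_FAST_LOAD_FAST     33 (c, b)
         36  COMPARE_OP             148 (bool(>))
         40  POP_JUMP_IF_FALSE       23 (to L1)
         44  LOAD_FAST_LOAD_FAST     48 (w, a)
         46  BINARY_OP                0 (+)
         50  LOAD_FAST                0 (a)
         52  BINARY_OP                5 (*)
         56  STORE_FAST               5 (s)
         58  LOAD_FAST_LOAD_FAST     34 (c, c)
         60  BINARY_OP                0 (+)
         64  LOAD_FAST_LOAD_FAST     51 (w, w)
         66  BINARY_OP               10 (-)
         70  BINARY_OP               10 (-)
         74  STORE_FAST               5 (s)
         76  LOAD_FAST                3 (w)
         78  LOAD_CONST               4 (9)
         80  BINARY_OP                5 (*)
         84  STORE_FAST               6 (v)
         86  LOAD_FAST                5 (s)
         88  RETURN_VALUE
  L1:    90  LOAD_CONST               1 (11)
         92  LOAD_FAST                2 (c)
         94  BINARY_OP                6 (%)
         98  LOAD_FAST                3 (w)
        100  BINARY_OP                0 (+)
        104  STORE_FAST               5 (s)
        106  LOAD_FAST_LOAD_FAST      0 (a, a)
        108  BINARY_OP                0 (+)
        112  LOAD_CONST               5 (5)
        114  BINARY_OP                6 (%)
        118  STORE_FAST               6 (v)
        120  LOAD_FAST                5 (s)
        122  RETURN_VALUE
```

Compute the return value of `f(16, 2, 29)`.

LOAD_FAST b → push 2. Stack: [2]
LOAD_CONST → push 11. Stack: [2, 11]
BINARY_OP // → 2 // 11 = 0. Stack: [0]
LOAD_FAST a → push 16. Stack: [0, 16]
BINARY_OP - → 0 - 16 = -16. Stack: [-16]
STORE_FAST w → w=-16. Stack: []
LOAD_FAST w → push -16. Stack: [-16]
LOAD_CONST → push 2. Stack: [-16, 2]
BINARY_OP % → -16 % 2 = 0. Stack: [0]
LOAD_CONST → push 6. Stack: [0, 6]
BINARY_OP + → 0 + 6 = 6. Stack: [6]
STORE_FAST y → y=6. Stack: []
LOAD_FAST_LOAD_FAST c,b → push 29,2. Stack: [29, 2]
COMPARE_OP bool(>) → 29 vs 2 = True. Stack: [True]
POP_JUMP_IF_FALSE → pop True; no jump. Stack: []
LOAD_FAST_LOAD_FAST w,a → push -16,16. Stack: [-16, 16]
BINARY_OP + → -16 + 16 = 0. Stack: [0]
LOAD_FAST a → push 16. Stack: [0, 16]
BINARY_OP * → 0 * 16 = 0. Stack: [0]
STORE_FAST s → s=0. Stack: []
LOAD_FAST_LOAD_FAST c,c → push 29,29. Stack: [29, 29]
BINARY_OP + → 29 + 29 = 58. Stack: [58]
LOAD_FAST_LOAD_FAST w,w → push -16,-16. Stack: [58, -16, -16]
BINARY_OP - → -16 - -16 = 0. Stack: [58, 0]
BINARY_OP - → 58 - 0 = 58. Stack: [58]
STORE_FAST s → s=58. Stack: []
LOAD_FAST w → push -16. Stack: [-16]
LOAD_CONST → push 9. Stack: [-16, 9]
BINARY_OP * → -16 * 9 = -144. Stack: [-144]
STORE_FAST v → v=-144. Stack: []
LOAD_FAST s → push 58. Stack: [58]
RETURN_VALUE → return 58.

58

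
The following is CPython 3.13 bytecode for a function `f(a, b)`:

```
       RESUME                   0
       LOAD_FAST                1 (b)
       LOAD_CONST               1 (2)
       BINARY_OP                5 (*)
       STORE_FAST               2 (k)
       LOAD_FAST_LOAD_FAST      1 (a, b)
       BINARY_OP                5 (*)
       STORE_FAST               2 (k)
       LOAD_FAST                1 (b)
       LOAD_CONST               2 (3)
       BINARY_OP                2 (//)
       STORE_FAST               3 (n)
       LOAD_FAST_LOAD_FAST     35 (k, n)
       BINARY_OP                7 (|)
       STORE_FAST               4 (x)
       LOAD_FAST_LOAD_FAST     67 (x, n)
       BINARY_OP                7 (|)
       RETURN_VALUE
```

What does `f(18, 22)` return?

LOAD_FAST b → push 22. Stack: [22]
LOAD_CONST → push 2. Stack: [22, 2]
BINARY_OP * → 22 * 2 = 44. Stack: [44]
STORE_FAST k → k=44. Stack: []
LOAD_FAST_LOAD_FAST a,b → push 18,22. Stack: [18, 22]
BINARY_OP * → 18 * 22 = 396. Stack: [396]
STORE_FAST k → k=396. Stack: []
LOAD_FAST b → push 22. Stack: [22]
LOAD_CONST → push 3. Stack: [22, 3]
BINARY_OP // → 22 // 3 = 7. Stack: [7]
STORE_FAST n → n=7. Stack: []
LOAD_FAST_LOAD_FAST k,n → push 396,7. Stack: [396, 7]
BINARY_OP | → 396 | 7 = 399. Stack: [399]
STORE_FAST x → x=399. Stack: []
LOAD_FAST_LOAD_FAST x,n → push 399,7. Stack: [399, 7]
BINARY_OP | → 399 | 7 = 399. Stack: [399]
RETURN_VALUE → return 399.

399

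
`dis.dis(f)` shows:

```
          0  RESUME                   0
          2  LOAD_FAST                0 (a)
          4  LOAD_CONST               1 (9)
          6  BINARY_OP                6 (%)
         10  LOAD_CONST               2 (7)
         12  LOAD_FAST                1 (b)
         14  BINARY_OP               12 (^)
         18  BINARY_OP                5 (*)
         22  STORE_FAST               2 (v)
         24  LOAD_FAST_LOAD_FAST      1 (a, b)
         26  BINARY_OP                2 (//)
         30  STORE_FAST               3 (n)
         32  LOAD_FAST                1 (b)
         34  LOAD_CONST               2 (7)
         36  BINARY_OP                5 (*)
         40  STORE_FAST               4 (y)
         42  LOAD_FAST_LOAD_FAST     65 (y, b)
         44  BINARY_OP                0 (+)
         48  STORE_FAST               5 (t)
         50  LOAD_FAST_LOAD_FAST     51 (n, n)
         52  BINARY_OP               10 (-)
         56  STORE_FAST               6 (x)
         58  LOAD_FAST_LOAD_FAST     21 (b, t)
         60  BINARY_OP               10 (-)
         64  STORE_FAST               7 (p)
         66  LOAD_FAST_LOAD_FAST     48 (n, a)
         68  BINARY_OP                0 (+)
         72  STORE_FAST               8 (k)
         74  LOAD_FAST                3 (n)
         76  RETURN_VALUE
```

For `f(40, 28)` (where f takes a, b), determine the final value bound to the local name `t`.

LOAD_FAST a → push 40. Stack: [40]
LOAD_CONST → push 9. Stack: [40, 9]
BINARY_OP % → 40 % 9 = 4. Stack: [4]
LOAD_CONST → push 7. Stack: [4, 7]
LOAD_FAST b → push 28. Stack: [4, 7, 28]
BINARY_OP ^ → 7 ^ 28 = 27. Stack: [4, 27]
BINARY_OP * → 4 * 27 = 108. Stack: [108]
STORE_FAST v → v=108. Stack: []
LOAD_FAST_LOAD_FAST a,b → push 40,28. Stack: [40, 28]
BINARY_OP // → 40 // 28 = 1. Stack: [1]
STORE_FAST n → n=1. Stack: []
LOAD_FAST b → push 28. Stack: [28]
LOAD_CONST → push 7. Stack: [28, 7]
BINARY_OP * → 28 * 7 = 196. Stack: [196]
STORE_FAST y → y=196. Stack: []
LOAD_FAST_LOAD_FAST y,b → push 196,28. Stack: [196, 28]
BINARY_OP + → 196 + 28 = 224. Stack: [224]
STORE_FAST t → t=224. Stack: []
LOAD_FAST_LOAD_FAST n,n → push 1,1. Stack: [1, 1]
BINARY_OP - → 1 - 1 = 0. Stack: [0]
STORE_FAST x → x=0. Stack: []
LOAD_FAST_LOAD_FAST b,t → push 28,224. Stack: [28, 224]
BINARY_OP - → 28 - 224 = -196. Stack: [-196]
STORE_FAST p → p=-196. Stack: []
LOAD_FAST_LOAD_FAST n,a → push 1,40. Stack: [1, 40]
BINARY_OP + → 1 + 40 = 41. Stack: [41]
STORE_FAST k → k=41. Stack: []
LOAD_FAST n → push 1. Stack: [1]
RETURN_VALUE → return 1.

224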